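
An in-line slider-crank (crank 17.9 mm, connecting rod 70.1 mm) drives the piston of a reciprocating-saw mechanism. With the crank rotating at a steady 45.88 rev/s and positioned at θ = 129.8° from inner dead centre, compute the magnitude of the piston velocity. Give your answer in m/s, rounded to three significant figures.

3.30

ω = 2π·45.9 = 288.3 rad/s
For an in-line slider-crank, x = r cosθ + √(L² − r² sin²θ), so v = −rω sinθ·[1 + r cosθ/√(L² − r² sin²θ)].
With r = 0.0179 m, L = 0.0701 m, θ = 129.8°: √(L² − r² sin²θ) = 0.068738 m.
v = −0.0179·288.3·0.76828·[1 + 0.0179·-0.64011/0.068738] = -3.3036 m/s.
|v| = 3.3036 m/s.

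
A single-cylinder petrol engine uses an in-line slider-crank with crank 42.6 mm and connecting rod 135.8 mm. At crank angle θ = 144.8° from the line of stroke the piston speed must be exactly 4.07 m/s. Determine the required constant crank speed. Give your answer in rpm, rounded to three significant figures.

2140

For an in-line slider-crank, |v_piston| = rω|sinθ|·[1 + r cosθ/√(L² − r² sin²θ)].
With r = 0.0426 m, L = 0.1358 m, θ = 144.8°: the bracketed kinematic factor |dx/dθ| = 0.018156 m.
ω = v/|dx/dθ| = 4.07/0.018156 = 224.17 rad/s.
N = 60ω/(2π) = 2140.7 rpm.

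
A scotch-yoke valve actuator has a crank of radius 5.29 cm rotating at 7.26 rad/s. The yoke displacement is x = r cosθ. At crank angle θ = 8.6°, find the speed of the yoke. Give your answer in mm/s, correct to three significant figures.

ω = 7.26 rad/s
x = r cosθ ⇒ ẋ = −rω sinθ.
|v| = rω|sinθ| = 0.0529·7.26·|sin 8.6°| = 0.05743 m/s = 57.43 mm/s.

57.4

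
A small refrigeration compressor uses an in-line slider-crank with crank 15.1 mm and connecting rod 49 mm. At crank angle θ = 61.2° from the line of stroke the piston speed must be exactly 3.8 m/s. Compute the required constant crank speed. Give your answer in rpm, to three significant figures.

2380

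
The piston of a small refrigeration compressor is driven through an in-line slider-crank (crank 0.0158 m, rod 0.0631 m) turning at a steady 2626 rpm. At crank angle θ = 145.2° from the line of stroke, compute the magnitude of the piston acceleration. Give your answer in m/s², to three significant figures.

872

ω = 2π·2626/60 = 275 rad/s
x(θ) = r cosθ + √(L² − r² sin²θ); with ω constant, a = ω²·d²x/dθ².
d²x/dθ² = −r cosθ − r²(cos2θ)/√u − r⁴ sin²2θ/(4u^{3/2}),  u = L² − r² sin²θ = 0.0039003 m².
Substituting r = 0.0158 m, L = 0.0631 m, θ = 145.2°: d²x/dθ² = +0.011525 m.
a = ω²·d²x/dθ² = (275)²·(+0.011525) = +871.51 m/s²;  |a| = 871.51 m/s².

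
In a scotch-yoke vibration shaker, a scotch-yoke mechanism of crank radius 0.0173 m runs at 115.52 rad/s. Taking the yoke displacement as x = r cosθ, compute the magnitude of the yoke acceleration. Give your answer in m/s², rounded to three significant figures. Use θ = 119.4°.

113

ω = 115.5 rad/s
x = r cosθ ⇒ ẍ = −rω² cosθ (ω constant).
|a| = rω²|cosθ| = 0.0173·(115.5)²·|cos 119.4°| = 113.33 m/s².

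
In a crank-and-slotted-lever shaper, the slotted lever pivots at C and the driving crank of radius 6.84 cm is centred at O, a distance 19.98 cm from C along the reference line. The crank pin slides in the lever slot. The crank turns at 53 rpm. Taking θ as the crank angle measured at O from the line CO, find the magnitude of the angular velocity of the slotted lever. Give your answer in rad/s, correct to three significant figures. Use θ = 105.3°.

ω = 5.55 rad/s (from 53 rpm).
Crank pin A relative to C: A = (d + r cosθ, r sinθ); lever angle φ = atan2(r sinθ, d + r cosθ).
Differentiating tanφ: φ̇ = rω(d cosθ + r)/(d² + r² + 2dr cosθ).
d² + r² + 2dr cosθ = |CA|² = 0.0373863 m²;  d cosθ + r = +0.015678 m.
|ω_lever| = |0.0684·5.55·+0.015678| / 0.0373863 = 0.1592 rad/s.

0.159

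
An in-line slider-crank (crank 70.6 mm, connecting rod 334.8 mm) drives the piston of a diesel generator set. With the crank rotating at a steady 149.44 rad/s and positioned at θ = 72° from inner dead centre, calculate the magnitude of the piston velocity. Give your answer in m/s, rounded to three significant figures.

ω = 149.4 rad/s
For an in-line slider-crank, x = r cosθ + √(L² − r² sin²θ), so v = −rω sinθ·[1 + r cosθ/√(L² − r² sin²θ)].
With r = 0.0706 m, L = 0.3348 m, θ = 72°: √(L² − r² sin²θ) = 0.328 m.
v = −0.0706·149.4·0.95106·[1 + 0.0706·0.30902/0.328] = -10.701 m/s.
|v| = 10.701 m/s.

10.7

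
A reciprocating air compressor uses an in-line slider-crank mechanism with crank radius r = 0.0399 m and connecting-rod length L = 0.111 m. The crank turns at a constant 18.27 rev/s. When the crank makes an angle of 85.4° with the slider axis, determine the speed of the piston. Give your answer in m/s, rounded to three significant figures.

4.71

ω = 2π·18.3 = 114.8 rad/s
For an in-line slider-crank, x = r cosθ + √(L² − r² sin²θ), so v = −rω sinθ·[1 + r cosθ/√(L² − r² sin²θ)].
With r = 0.0399 m, L = 0.111 m, θ = 85.4°: √(L² − r² sin²θ) = 0.10363 m.
v = −0.0399·114.8·0.99678·[1 + 0.0399·0.08020/0.10363] = -4.7065 m/s.
|v| = 4.7065 m/s.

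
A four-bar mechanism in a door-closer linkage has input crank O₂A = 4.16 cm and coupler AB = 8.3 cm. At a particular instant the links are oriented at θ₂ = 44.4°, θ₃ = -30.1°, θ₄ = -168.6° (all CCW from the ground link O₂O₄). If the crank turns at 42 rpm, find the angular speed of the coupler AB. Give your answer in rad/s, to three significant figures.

ω₂ = 4.398 rad/s (from 42 rpm).
Differentiating the loop-closure r₂e^{iθ₂}+r₃e^{iθ₃}=r₁+r₄e^{iθ₄} gives r₂ω₂e^{iθ₂}+r₃ω₃e^{iθ₃}=r₄ω₄e^{iθ₄}.
Eliminating the other unknown: ω₃ = r₂ω₂ sin(θ₄−θ₂) / [r₃ sin(θ₃−θ₄)].
Numerator sine = +0.54464; denominator sine = +0.66262.
Result = 0.0416·4.398·(+0.54464) / (0.083·(+0.66262)) = +1.8119 rad/s; magnitude 1.8119 rad/s.

1.81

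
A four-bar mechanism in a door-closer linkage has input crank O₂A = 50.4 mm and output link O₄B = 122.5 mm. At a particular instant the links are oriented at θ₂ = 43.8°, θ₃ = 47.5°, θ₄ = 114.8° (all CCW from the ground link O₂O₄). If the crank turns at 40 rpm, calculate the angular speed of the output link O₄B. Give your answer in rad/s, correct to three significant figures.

ω₂ = 4.189 rad/s (from 40 rpm).
Differentiating the loop-closure r₂e^{iθ₂}+r₃e^{iθ₃}=r₁+r₄e^{iθ₄} gives r₂ω₂e^{iθ₂}+r₃ω₃e^{iθ₃}=r₄ω₄e^{iθ₄}.
Eliminating the other unknown: ω₄ = r₂ω₂ sin(θ₂−θ₃) / [r₄ sin(θ₄−θ₃)].
Numerator sine = -0.06453; denominator sine = +0.92254.
Result = 0.0504·4.189·(-0.06453) / (0.1225·(+0.92254)) = -0.12055 rad/s; magnitude 0.12055 rad/s.

0.121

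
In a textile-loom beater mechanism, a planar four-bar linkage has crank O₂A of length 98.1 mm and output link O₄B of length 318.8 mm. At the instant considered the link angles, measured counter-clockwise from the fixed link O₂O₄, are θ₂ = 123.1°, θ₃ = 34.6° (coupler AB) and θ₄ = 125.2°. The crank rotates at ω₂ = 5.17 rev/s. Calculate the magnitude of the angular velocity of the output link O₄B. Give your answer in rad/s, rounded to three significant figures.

9.99

ω₂ = 32.48 rad/s (from 5.17 rev/s).
Differentiating the loop-closure r₂e^{iθ₂}+r₃e^{iθ₃}=r₁+r₄e^{iθ₄} gives r₂ω₂e^{iθ₂}+r₃ω₃e^{iθ₃}=r₄ω₄e^{iθ₄}.
Eliminating the other unknown: ω₄ = r₂ω₂ sin(θ₂−θ₃) / [r₄ sin(θ₄−θ₃)].
Numerator sine = +0.99966; denominator sine = +0.99995.
Result = 0.0981·32.48·(+0.99966) / (0.3188·(+0.99995)) = +9.993 rad/s; magnitude 9.993 rad/s.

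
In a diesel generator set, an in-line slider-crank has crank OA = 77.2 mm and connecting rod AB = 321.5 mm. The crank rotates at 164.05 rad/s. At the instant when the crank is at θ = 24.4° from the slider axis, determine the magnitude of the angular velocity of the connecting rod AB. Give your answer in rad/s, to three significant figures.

36.1

ω = 164.1 rad/s
The rod makes angle φ with the slider axis where L sinφ = r sinθ; differentiating, L cosφ·φ̇ = r ω cosθ.
L cosφ = √(L² − r² sin²θ) = 0.31991 m.
|ω_rod| = r ω |cosθ| / √(L² − r² sin²θ) = 0.0772·164.1·0.91068/0.31991 = 36.052 rad/s.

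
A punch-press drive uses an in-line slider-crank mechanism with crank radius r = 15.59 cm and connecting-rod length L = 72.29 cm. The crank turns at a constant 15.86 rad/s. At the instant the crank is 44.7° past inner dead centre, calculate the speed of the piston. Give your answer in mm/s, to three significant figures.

ω = 15.86 rad/s
For an in-line slider-crank, x = r cosθ + √(L² − r² sin²θ), so v = −rω sinθ·[1 + r cosθ/√(L² − r² sin²θ)].
With r = 0.1559 m, L = 0.7229 m, θ = 44.7°: √(L² − r² sin²θ) = 0.71453 m.
v = −0.1559·15.86·0.70339·[1 + 0.1559·0.71080/0.71453] = -2.0089 m/s.
|v| = 2.0089 m/s = 2008.9 mm/s.

2010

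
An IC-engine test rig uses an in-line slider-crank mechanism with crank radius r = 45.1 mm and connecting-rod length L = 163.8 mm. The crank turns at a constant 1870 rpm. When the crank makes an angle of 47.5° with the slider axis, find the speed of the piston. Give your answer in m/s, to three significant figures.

ω = 2π·1870/60 = 195.8 rad/s
For an in-line slider-crank, x = r cosθ + √(L² − r² sin²θ), so v = −rω sinθ·[1 + r cosθ/√(L² − r² sin²θ)].
With r = 0.0451 m, L = 0.1638 m, θ = 47.5°: √(L² − r² sin²θ) = 0.16039 m.
v = −0.0451·195.8·0.73728·[1 + 0.0451·0.67559/0.16039] = -7.7484 m/s.
|v| = 7.7484 m/s.

7.75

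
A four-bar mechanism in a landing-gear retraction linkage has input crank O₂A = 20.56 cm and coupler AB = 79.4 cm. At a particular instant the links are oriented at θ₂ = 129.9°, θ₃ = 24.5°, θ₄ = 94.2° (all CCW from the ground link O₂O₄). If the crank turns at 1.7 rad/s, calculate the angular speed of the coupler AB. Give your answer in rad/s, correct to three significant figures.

0.274

ω₂ = 1.7 rad/s
Differentiating the loop-closure r₂e^{iθ₂}+r₃e^{iθ₃}=r₁+r₄e^{iθ₄} gives r₂ω₂e^{iθ₂}+r₃ω₃e^{iθ₃}=r₄ω₄e^{iθ₄}.
Eliminating the other unknown: ω₃ = r₂ω₂ sin(θ₄−θ₂) / [r₃ sin(θ₃−θ₄)].
Numerator sine = -0.58354; denominator sine = -0.93789.
Result = 0.2056·1.7·(-0.58354) / (0.794·(-0.93789)) = +0.27389 rad/s; magnitude 0.27389 rad/s.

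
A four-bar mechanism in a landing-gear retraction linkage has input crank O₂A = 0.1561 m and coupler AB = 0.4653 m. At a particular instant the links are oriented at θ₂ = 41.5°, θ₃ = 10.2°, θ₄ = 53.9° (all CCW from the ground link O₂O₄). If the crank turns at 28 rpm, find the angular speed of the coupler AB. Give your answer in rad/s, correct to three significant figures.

0.306

ω₂ = 2.932 rad/s (from 28 rpm).
Differentiating the loop-closure r₂e^{iθ₂}+r₃e^{iθ₃}=r₁+r₄e^{iθ₄} gives r₂ω₂e^{iθ₂}+r₃ω₃e^{iθ₃}=r₄ω₄e^{iθ₄}.
Eliminating the other unknown: ω₃ = r₂ω₂ sin(θ₄−θ₂) / [r₃ sin(θ₃−θ₄)].
Numerator sine = +0.21474; denominator sine = -0.69088.
Result = 0.1561·2.932·(+0.21474) / (0.4653·(-0.69088)) = -0.30574 rad/s; magnitude 0.30574 rad/s.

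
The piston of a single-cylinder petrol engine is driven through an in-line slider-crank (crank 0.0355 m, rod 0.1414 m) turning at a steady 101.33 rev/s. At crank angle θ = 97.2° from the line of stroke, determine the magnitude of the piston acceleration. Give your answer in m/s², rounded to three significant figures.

5410

ω = 2π·101 = 636.7 rad/s
x(θ) = r cosθ + √(L² − r² sin²θ); with ω constant, a = ω²·d²x/dθ².
d²x/dθ² = −r cosθ − r²(cos2θ)/√u − r⁴ sin²2θ/(4u^{3/2}),  u = L² − r² sin²θ = 0.0187535 m².
Substituting r = 0.0355 m, L = 0.1414 m, θ = 97.2°: d²x/dθ² = +0.013353 m.
a = ω²·d²x/dθ² = (636.7)²·(+0.013353) = +5412.9 m/s²;  |a| = 5412.9 m/s².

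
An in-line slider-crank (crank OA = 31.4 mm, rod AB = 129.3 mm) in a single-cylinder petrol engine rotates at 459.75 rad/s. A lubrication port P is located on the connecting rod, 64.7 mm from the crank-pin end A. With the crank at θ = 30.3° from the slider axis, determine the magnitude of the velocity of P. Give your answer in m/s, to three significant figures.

10.2

ω = 459.8 rad/s.  Crank-pin speed |V_A| = rω = 14.436 m/s, perpendicular to OA.
Rod angle: sinφ = −(r/L) sinθ ⇒ φ = -7.038°; ω_rod = −rω cosθ/√(L²−r²sin²θ) = -97.129 rad/s.
V_P = V_A + ω_rod × AP, with AP = 0.0647 m along the rod.
Components: V_Px = −rω sinθ − a·ω_rod·sinφ = -8.0534 m/s;  V_Py = rω cosθ + a·ω_rod·cosφ = +6.2272 m/s.
|V_P| = √(V_Px² + V_Py²) = 10.18 m/s.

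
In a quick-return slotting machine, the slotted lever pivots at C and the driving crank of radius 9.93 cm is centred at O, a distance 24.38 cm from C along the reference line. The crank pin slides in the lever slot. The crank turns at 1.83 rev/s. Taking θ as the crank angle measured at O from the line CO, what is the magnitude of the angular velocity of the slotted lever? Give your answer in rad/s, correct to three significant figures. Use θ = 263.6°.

1.29

ω = 11.5 rad/s (from 1.83 rev/s).
Crank pin A relative to C: A = (d + r cosθ, r sinθ); lever angle φ = atan2(r sinθ, d + r cosθ).
Differentiating tanφ: φ̇ = rω(d cosθ + r)/(d² + r² + 2dr cosθ).
d² + r² + 2dr cosθ = |CA|² = 0.0639018 m²;  d cosθ + r = +0.072124 m.
|ω_lever| = |0.0993·11.5·+0.072124| / 0.0639018 = 1.2887 rad/s.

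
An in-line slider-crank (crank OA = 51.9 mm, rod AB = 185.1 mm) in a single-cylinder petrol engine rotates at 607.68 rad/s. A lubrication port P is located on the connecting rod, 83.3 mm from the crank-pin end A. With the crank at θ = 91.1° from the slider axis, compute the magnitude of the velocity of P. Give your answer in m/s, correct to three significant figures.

ω = 607.7 rad/s.  Crank-pin speed |V_A| = rω = 31.539 m/s, perpendicular to OA.
Rod angle: sinφ = −(r/L) sinθ ⇒ φ = -16.280°; ω_rod = −rω cosθ/√(L²−r²sin²θ) = +3.4076 rad/s.
V_P = V_A + ω_rod × AP, with AP = 0.0833 m along the rod.
Components: V_Px = −rω sinθ − a·ω_rod·sinφ = -31.453 m/s;  V_Py = rω cosθ + a·ω_rod·cosφ = -0.33299 m/s.
|V_P| = √(V_Px² + V_Py²) = 31.455 m/s.

31.5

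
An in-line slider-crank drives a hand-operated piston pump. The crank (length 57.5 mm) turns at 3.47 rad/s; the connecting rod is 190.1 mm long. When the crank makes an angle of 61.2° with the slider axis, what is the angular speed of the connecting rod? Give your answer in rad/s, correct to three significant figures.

0.524

ω = 3.47 rad/s
The rod makes angle φ with the slider axis where L sinφ = r sinθ; differentiating, L cosφ·φ̇ = r ω cosθ.
L cosφ = √(L² − r² sin²θ) = 0.1833 m.
|ω_rod| = r ω |cosθ| / √(L² − r² sin²θ) = 0.0575·3.47·0.48175/0.1833 = 0.5244 rad/s.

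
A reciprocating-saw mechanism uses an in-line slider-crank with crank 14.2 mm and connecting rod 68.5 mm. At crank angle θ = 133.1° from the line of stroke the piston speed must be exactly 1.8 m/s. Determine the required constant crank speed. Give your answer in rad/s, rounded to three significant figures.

For an in-line slider-crank, |v_piston| = rω|sinθ|·[1 + r cosθ/√(L² − r² sin²θ)].
With r = 0.0142 m, L = 0.0685 m, θ = 133.1°: the bracketed kinematic factor |dx/dθ| = 0.0088826 m.
ω = v/|dx/dθ| = 1.8/0.0088826 = 202.64 rad/s.

203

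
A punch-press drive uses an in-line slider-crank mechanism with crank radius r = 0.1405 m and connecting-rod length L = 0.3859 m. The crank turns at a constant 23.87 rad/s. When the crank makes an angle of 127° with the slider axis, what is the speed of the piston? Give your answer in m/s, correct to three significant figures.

ω = 23.87 rad/s
For an in-line slider-crank, x = r cosθ + √(L² − r² sin²θ), so v = −rω sinθ·[1 + r cosθ/√(L² − r² sin²θ)].
With r = 0.1405 m, L = 0.3859 m, θ = 127°: √(L² − r² sin²θ) = 0.36923 m.
v = −0.1405·23.87·0.79864·[1 + 0.1405·-0.60182/0.36923] = -2.065 m/s.
|v| = 2.065 m/s.

2.07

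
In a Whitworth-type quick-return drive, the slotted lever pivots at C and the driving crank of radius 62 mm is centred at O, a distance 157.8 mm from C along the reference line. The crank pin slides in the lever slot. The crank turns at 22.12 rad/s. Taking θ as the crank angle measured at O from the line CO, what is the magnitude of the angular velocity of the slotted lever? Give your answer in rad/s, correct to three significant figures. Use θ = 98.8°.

ω = 22.12 rad/s
Crank pin A relative to C: A = (d + r cosθ, r sinθ); lever angle φ = atan2(r sinθ, d + r cosθ).
Differentiating tanφ: φ̇ = rω(d cosθ + r)/(d² + r² + 2dr cosθ).
d² + r² + 2dr cosθ = |CA|² = 0.0257513 m²;  d cosθ + r = +0.037859 m.
|ω_lever| = |0.062·22.12·+0.037859| / 0.0257513 = 2.0162 rad/s.

2.02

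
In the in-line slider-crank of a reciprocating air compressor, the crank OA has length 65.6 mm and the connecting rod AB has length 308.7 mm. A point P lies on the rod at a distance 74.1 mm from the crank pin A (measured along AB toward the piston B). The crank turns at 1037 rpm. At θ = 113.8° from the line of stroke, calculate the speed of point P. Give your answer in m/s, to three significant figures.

ω = 108.6 rad/s.  Crank-pin speed |V_A| = rω = 7.1238 m/s, perpendicular to OA.
Rod angle: sinφ = −(r/L) sinθ ⇒ φ = -11.212°; ω_rod = −rω cosθ/√(L²−r²sin²θ) = +9.4937 rad/s.
V_P = V_A + ω_rod × AP, with AP = 0.0741 m along the rod.
Components: V_Px = −rω sinθ − a·ω_rod·sinφ = -6.3812 m/s;  V_Py = rω cosθ + a·ω_rod·cosφ = -2.1847 m/s.
|V_P| = √(V_Px² + V_Py²) = 6.7448 m/s.

6.74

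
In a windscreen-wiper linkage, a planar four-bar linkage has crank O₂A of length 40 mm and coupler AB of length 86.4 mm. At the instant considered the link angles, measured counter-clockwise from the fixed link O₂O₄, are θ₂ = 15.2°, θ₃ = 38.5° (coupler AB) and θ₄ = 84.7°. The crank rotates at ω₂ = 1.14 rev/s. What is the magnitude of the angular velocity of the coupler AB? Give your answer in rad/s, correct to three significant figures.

4.30

ω₂ = 7.163 rad/s (from 1.14 rev/s).
Differentiating the loop-closure r₂e^{iθ₂}+r₃e^{iθ₃}=r₁+r₄e^{iθ₄} gives r₂ω₂e^{iθ₂}+r₃ω₃e^{iθ₃}=r₄ω₄e^{iθ₄}.
Eliminating the other unknown: ω₃ = r₂ω₂ sin(θ₄−θ₂) / [r₃ sin(θ₃−θ₄)].
Numerator sine = +0.93667; denominator sine = -0.72176.
Result = 0.04·7.163·(+0.93667) / (0.0864·(-0.72176)) = -4.3035 rad/s; magnitude 4.3035 rad/s.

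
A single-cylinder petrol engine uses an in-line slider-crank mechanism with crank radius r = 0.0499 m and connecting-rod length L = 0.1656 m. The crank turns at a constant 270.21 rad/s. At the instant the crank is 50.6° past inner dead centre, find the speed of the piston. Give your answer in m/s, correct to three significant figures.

ω = 270.2 rad/s
For an in-line slider-crank, x = r cosθ + √(L² − r² sin²θ), so v = −rω sinθ·[1 + r cosθ/√(L² − r² sin²θ)].
With r = 0.0499 m, L = 0.1656 m, θ = 50.6°: √(L² − r² sin²θ) = 0.16105 m.
v = −0.0499·270.2·0.77273·[1 + 0.0499·0.63473/0.16105] = -12.468 m/s.
|v| = 12.468 m/s.

12.5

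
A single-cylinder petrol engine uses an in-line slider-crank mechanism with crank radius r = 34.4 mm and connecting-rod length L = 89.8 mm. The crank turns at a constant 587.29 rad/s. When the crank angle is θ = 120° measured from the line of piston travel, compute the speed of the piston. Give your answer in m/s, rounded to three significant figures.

13.9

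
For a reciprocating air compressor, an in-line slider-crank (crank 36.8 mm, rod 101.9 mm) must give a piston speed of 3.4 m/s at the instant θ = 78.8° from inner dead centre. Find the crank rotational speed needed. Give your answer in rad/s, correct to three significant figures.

87.6

For an in-line slider-crank, |v_piston| = rω|sinθ|·[1 + r cosθ/√(L² − r² sin²θ)].
With r = 0.0368 m, L = 0.1019 m, θ = 78.8°: the bracketed kinematic factor |dx/dθ| = 0.038807 m.
ω = v/|dx/dθ| = 3.4/0.038807 = 87.613 rad/s.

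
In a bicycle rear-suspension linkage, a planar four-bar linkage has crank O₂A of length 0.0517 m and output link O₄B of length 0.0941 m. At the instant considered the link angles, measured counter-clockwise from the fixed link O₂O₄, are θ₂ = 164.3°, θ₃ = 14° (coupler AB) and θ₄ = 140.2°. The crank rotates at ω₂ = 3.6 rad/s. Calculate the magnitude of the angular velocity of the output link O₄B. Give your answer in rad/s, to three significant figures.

1.21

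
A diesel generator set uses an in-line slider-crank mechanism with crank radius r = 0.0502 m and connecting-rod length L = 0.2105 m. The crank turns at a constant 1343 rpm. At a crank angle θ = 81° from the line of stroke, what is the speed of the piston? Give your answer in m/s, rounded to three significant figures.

ω = 2π·1343/60 = 140.6 rad/s
For an in-line slider-crank, x = r cosθ + √(L² − r² sin²θ), so v = −rω sinθ·[1 + r cosθ/√(L² − r² sin²θ)].
With r = 0.0502 m, L = 0.2105 m, θ = 81°: √(L² − r² sin²θ) = 0.20458 m.
v = −0.0502·140.6·0.98769·[1 + 0.0502·0.15643/0.20458] = -7.2408 m/s.
|v| = 7.2408 m/s.

7.24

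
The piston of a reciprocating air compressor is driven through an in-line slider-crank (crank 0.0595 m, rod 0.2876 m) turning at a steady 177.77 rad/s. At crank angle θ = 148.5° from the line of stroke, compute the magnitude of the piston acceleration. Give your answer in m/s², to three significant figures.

ω = 177.8 rad/s
x(θ) = r cosθ + √(L² − r² sin²θ); with ω constant, a = ω²·d²x/dθ².
d²x/dθ² = −r cosθ − r²(cos2θ)/√u − r⁴ sin²2θ/(4u^{3/2}),  u = L² − r² sin²θ = 0.0817473 m².
Substituting r = 0.0595 m, L = 0.2876 m, θ = 148.5°: d²x/dθ² = +0.045004 m.
a = ω²·d²x/dθ² = (177.8)²·(+0.045004) = +1422.2 m/s²;  |a| = 1422.2 m/s².

1420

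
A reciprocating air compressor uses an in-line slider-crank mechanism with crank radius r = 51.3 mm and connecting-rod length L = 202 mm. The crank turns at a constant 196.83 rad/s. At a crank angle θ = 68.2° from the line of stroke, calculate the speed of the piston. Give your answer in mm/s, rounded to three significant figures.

ω = 196.8 rad/s
For an in-line slider-crank, x = r cosθ + √(L² − r² sin²θ), so v = −rω sinθ·[1 + r cosθ/√(L² − r² sin²θ)].
With r = 0.0513 m, L = 0.202 m, θ = 68.2°: √(L² − r² sin²θ) = 0.1963 m.
v = −0.0513·196.8·0.92849·[1 + 0.0513·0.37137/0.1963] = -10.285 m/s.
|v| = 10.285 m/s = 10285 mm/s.

10300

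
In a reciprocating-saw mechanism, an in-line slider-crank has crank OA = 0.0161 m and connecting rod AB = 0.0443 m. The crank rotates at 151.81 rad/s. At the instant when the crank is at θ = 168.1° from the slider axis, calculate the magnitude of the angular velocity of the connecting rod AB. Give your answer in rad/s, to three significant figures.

ω = 151.8 rad/s
The rod makes angle φ with the slider axis where L sinφ = r sinθ; differentiating, L cosφ·φ̇ = r ω cosθ.
L cosφ = √(L² − r² sin²θ) = 0.044175 m.
|ω_rod| = r ω |cosθ| / √(L² − r² sin²θ) = 0.0161·151.8·0.97851/0.044175 = 54.139 rad/s.

54.1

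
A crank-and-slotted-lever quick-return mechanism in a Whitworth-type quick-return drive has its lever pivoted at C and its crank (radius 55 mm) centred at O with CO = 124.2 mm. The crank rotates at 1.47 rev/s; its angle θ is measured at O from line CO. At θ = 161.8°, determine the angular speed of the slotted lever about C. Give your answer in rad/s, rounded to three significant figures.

5.85

ω = 9.236 rad/s (from 1.47 rev/s).
Crank pin A relative to C: A = (d + r cosθ, r sinθ); lever angle φ = atan2(r sinθ, d + r cosθ).
Differentiating tanφ: φ̇ = rω(d cosθ + r)/(d² + r² + 2dr cosθ).
d² + r² + 2dr cosθ = |CA|² = 0.00547212 m²;  d cosθ + r = -0.062987 m.
|ω_lever| = |0.055·9.236·-0.062987| / 0.00547212 = 5.8473 rad/s.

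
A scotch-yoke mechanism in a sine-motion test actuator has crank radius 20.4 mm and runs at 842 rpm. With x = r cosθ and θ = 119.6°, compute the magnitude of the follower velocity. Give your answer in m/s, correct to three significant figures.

1.56

ω = 88.17 rad/s (from 842 rpm).
x = r cosθ ⇒ ẋ = −rω sinθ.
|v| = rω|sinθ| = 0.0204·88.17·|sin 119.6°| = 1.564 m/s.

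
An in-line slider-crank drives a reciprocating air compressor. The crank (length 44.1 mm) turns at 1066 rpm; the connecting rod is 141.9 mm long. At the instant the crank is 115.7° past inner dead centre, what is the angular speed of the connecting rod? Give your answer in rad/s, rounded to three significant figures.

15.7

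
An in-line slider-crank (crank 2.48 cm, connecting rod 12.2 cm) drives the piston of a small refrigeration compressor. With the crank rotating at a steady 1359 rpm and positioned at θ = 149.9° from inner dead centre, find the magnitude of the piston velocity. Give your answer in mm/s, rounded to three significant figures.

ω = 2π·1359/60 = 142.3 rad/s
For an in-line slider-crank, x = r cosθ + √(L² − r² sin²θ), so v = −rω sinθ·[1 + r cosθ/√(L² − r² sin²θ)].
With r = 0.0248 m, L = 0.122 m, θ = 149.9°: √(L² − r² sin²θ) = 0.12136 m.
v = −0.0248·142.3·0.50151·[1 + 0.0248·-0.86515/0.12136] = -1.4571 m/s.
|v| = 1.4571 m/s = 1457.1 mm/s.

1460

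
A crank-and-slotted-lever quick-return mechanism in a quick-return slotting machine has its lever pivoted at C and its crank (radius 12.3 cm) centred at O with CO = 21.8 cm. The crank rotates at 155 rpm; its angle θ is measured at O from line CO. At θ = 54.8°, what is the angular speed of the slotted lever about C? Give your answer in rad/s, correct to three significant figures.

ω = 16.23 rad/s (from 155 rpm).
Crank pin A relative to C: A = (d + r cosθ, r sinθ); lever angle φ = atan2(r sinθ, d + r cosθ).
Differentiating tanφ: φ̇ = rω(d cosθ + r)/(d² + r² + 2dr cosθ).
d² + r² + 2dr cosθ = |CA|² = 0.0935659 m²;  d cosθ + r = +0.24866 m.
|ω_lever| = |0.123·16.23·+0.24866| / 0.0935659 = 5.3059 rad/s.

5.31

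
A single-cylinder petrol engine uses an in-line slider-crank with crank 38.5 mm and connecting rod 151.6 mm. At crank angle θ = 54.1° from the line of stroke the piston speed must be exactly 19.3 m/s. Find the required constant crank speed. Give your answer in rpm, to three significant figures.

For an in-line slider-crank, |v_piston| = rω|sinθ|·[1 + r cosθ/√(L² − r² sin²θ)].
With r = 0.0385 m, L = 0.1516 m, θ = 54.1°: the bracketed kinematic factor |dx/dθ| = 0.035932 m.
ω = v/|dx/dθ| = 19.3/0.035932 = 537.12 rad/s.
N = 60ω/(2π) = 5129.1 rpm.

5130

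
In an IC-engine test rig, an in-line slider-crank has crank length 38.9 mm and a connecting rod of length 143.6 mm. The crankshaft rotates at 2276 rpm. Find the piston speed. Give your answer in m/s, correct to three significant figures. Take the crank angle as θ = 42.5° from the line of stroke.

7.54

ω = 2π·2276/60 = 238.3 rad/s
For an in-line slider-crank, x = r cosθ + √(L² − r² sin²θ), so v = −rω sinθ·[1 + r cosθ/√(L² − r² sin²θ)].
With r = 0.0389 m, L = 0.1436 m, θ = 42.5°: √(L² − r² sin²θ) = 0.14117 m.
v = −0.0389·238.3·0.67559·[1 + 0.0389·0.73728/0.14117] = -7.5362 m/s.
|v| = 7.5362 m/s.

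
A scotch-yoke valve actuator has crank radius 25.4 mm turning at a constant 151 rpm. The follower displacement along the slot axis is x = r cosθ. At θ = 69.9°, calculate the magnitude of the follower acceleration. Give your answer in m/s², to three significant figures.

ω = 15.81 rad/s (from 151 rpm).
x = r cosθ ⇒ ẍ = −rω² cosθ (ω constant).
|a| = rω²|cosθ| = 0.0254·(15.81)²·|cos 69.9°| = 2.1826 m/s².

2.18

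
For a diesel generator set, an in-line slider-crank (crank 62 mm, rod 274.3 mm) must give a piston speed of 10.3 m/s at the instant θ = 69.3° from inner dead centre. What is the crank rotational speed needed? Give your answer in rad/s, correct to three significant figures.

For an in-line slider-crank, |v_piston| = rω|sinθ|·[1 + r cosθ/√(L² − r² sin²θ)].
With r = 0.062 m, L = 0.2743 m, θ = 69.3°: the bracketed kinematic factor |dx/dθ| = 0.062738 m.
ω = v/|dx/dθ| = 10.3/0.062738 = 164.17 rad/s.

164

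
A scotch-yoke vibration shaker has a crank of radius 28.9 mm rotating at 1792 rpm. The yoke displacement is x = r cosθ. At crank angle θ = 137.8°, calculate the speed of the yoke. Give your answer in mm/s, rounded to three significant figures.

ω = 187.7 rad/s (from 1792 rpm).
x = r cosθ ⇒ ẋ = −rω sinθ.
|v| = rω|sinθ| = 0.0289·187.7·|sin 137.8°| = 3.6429 m/s = 3642.9 mm/s.

3640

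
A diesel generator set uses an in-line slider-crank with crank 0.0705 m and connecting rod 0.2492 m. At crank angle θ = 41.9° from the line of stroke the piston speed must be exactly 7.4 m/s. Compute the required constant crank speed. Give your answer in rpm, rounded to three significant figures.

For an in-line slider-crank, |v_piston| = rω|sinθ|·[1 + r cosθ/√(L² − r² sin²θ)].
With r = 0.0705 m, L = 0.2492 m, θ = 41.9°: the bracketed kinematic factor |dx/dθ| = 0.057178 m.
ω = v/|dx/dθ| = 7.4/0.057178 = 129.42 rad/s.
N = 60ω/(2π) = 1235.9 rpm.

1240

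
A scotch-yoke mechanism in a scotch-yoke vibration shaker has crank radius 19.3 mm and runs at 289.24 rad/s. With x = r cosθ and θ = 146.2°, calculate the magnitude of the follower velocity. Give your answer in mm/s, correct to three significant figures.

ω = 289.2 rad/s
x = r cosθ ⇒ ẋ = −rω sinθ.
|v| = rω|sinθ| = 0.0193·289.2·|sin 146.2°| = 3.1054 m/s = 3105.4 mm/s.

3110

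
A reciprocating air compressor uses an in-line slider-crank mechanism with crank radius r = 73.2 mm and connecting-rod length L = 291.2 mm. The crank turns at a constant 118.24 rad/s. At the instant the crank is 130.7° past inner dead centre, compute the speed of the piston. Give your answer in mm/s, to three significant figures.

ω = 118.2 rad/s
For an in-line slider-crank, x = r cosθ + √(L² − r² sin²θ), so v = −rω sinθ·[1 + r cosθ/√(L² − r² sin²θ)].
With r = 0.0732 m, L = 0.2912 m, θ = 130.7°: √(L² − r² sin²θ) = 0.28586 m.
v = −0.0732·118.2·0.75813·[1 + 0.0732·-0.65210/0.28586] = -5.4661 m/s.
|v| = 5.4661 m/s = 5466.1 mm/s.

5470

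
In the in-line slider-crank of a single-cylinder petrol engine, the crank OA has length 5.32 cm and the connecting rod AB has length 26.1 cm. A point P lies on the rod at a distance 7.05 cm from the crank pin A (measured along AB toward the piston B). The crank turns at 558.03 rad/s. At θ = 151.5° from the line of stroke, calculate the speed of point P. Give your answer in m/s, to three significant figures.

ω = 558 rad/s.  Crank-pin speed |V_A| = rω = 29.687 m/s, perpendicular to OA.
Rod angle: sinφ = −(r/L) sinθ ⇒ φ = -5.581°; ω_rod = −rω cosθ/√(L²−r²sin²θ) = +100.44 rad/s.
V_P = V_A + ω_rod × AP, with AP = 0.0705 m along the rod.
Components: V_Px = −rω sinθ − a·ω_rod·sinφ = -13.477 m/s;  V_Py = rω cosθ + a·ω_rod·cosφ = -19.042 m/s.
|V_P| = √(V_Px² + V_Py²) = 23.329 m/s.

23.3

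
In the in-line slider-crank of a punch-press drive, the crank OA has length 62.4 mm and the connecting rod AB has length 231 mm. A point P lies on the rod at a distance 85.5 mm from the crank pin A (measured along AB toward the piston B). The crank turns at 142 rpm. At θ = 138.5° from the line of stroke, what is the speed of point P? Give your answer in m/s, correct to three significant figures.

ω = 14.87 rad/s.  Crank-pin speed |V_A| = rω = 0.9279 m/s, perpendicular to OA.
Rod angle: sinφ = −(r/L) sinθ ⇒ φ = -10.311°; ω_rod = −rω cosθ/√(L²−r²sin²θ) = +3.0579 rad/s.
V_P = V_A + ω_rod × AP, with AP = 0.0855 m along the rod.
Components: V_Px = −rω sinθ − a·ω_rod·sinφ = -0.56805 m/s;  V_Py = rω cosθ + a·ω_rod·cosφ = -0.43773 m/s.
|V_P| = √(V_Px² + V_Py²) = 0.71714 m/s.

0.717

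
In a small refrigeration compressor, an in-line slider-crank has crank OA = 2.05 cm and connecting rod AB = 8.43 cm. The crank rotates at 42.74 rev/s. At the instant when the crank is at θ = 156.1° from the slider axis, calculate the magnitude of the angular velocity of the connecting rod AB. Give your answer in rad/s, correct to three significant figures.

ω = 268.5 rad/s (converted from 42.74 rev/s).
The rod makes angle φ with the slider axis where L sinφ = r sinθ; differentiating, L cosφ·φ̇ = r ω cosθ.
L cosφ = √(L² − r² sin²θ) = 0.08389 m.
|ω_rod| = r ω |cosθ| / √(L² − r² sin²θ) = 0.0205·268.5·0.91425/0.08389 = 59.996 rad/s.

60.0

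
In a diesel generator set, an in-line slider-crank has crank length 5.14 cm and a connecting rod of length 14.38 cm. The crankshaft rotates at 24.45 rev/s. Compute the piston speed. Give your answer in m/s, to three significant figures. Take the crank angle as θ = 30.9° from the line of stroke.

ω = 2π·24.4 = 153.6 rad/s
For an in-line slider-crank, x = r cosθ + √(L² − r² sin²θ), so v = −rω sinθ·[1 + r cosθ/√(L² − r² sin²θ)].
With r = 0.0514 m, L = 0.1438 m, θ = 30.9°: √(L² − r² sin²θ) = 0.14136 m.
v = −0.0514·153.6·0.51354·[1 + 0.0514·0.85806/0.14136] = -5.3203 m/s.
|v| = 5.3203 m/s.

5.32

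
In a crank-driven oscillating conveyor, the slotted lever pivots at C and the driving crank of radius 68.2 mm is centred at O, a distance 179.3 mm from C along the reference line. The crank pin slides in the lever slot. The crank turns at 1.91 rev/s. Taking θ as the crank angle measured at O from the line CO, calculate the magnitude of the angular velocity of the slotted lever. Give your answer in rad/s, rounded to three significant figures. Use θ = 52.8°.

ω = 12 rad/s (from 1.91 rev/s).
Crank pin A relative to C: A = (d + r cosθ, r sinθ); lever angle φ = atan2(r sinθ, d + r cosθ).
Differentiating tanφ: φ̇ = rω(d cosθ + r)/(d² + r² + 2dr cosθ).
d² + r² + 2dr cosθ = |CA|² = 0.0515861 m²;  d cosθ + r = +0.1766 m.
|ω_lever| = |0.0682·12·+0.1766| / 0.0515861 = 2.802 rad/s.

2.80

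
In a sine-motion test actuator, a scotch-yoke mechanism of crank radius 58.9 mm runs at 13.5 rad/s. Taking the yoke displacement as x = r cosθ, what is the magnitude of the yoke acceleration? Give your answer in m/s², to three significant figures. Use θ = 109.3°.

3.55

ω = 13.5 rad/s
x = r cosθ ⇒ ẍ = −rω² cosθ (ω constant).
|a| = rω²|cosθ| = 0.0589·(13.5)²·|cos 109.3°| = 3.5479 m/s².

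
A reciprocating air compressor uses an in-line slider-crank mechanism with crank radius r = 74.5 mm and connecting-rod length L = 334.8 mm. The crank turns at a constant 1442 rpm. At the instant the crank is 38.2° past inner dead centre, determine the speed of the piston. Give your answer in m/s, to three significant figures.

ω = 2π·1442/60 = 151 rad/s
For an in-line slider-crank, x = r cosθ + √(L² − r² sin²θ), so v = −rω sinθ·[1 + r cosθ/√(L² − r² sin²θ)].
With r = 0.0745 m, L = 0.3348 m, θ = 38.2°: √(L² − r² sin²θ) = 0.33161 m.
v = −0.0745·151·0.61841·[1 + 0.0745·0.78586/0.33161] = -8.1853 m/s.
|v| = 8.1853 m/s.

8.19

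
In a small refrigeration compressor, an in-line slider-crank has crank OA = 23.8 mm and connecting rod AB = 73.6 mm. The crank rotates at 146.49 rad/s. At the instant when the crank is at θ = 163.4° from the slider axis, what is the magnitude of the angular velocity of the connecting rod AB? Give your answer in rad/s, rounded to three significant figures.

ω = 146.5 rad/s
The rod makes angle φ with the slider axis where L sinφ = r sinθ; differentiating, L cosφ·φ̇ = r ω cosθ.
L cosφ = √(L² − r² sin²θ) = 0.073285 m.
|ω_rod| = r ω |cosθ| / √(L² − r² sin²θ) = 0.0238·146.5·0.95832/0.073285 = 45.591 rad/s.

45.6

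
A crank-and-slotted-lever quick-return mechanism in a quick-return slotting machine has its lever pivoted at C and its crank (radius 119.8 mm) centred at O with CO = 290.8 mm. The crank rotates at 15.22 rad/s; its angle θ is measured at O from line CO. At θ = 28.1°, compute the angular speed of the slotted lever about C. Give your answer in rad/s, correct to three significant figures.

4.28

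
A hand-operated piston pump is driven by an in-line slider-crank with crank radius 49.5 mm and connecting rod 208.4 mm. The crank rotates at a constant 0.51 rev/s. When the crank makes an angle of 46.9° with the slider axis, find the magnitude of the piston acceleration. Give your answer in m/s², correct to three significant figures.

0.341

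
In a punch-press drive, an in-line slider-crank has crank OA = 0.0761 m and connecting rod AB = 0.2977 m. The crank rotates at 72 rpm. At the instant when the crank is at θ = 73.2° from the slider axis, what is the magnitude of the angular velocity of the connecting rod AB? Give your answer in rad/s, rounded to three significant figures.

ω = 7.54 rad/s (converted from 72 rpm).
The rod makes angle φ with the slider axis where L sinφ = r sinθ; differentiating, L cosφ·φ̇ = r ω cosθ.
L cosφ = √(L² − r² sin²θ) = 0.28865 m.
|ω_rod| = r ω |cosθ| / √(L² − r² sin²θ) = 0.0761·7.54·0.28903/0.28865 = 0.57454 rad/s.

0.575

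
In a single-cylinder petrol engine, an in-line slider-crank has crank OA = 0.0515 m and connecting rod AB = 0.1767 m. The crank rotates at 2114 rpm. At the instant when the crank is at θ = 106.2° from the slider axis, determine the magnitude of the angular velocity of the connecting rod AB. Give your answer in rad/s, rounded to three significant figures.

18.8

ω = 221.4 rad/s (converted from 2114 rpm).
The rod makes angle φ with the slider axis where L sinφ = r sinθ; differentiating, L cosφ·φ̇ = r ω cosθ.
L cosφ = √(L² − r² sin²θ) = 0.16964 m.
|ω_rod| = r ω |cosθ| / √(L² − r² sin²θ) = 0.0515·221.4·0.27899/0.16964 = 18.75 rad/s.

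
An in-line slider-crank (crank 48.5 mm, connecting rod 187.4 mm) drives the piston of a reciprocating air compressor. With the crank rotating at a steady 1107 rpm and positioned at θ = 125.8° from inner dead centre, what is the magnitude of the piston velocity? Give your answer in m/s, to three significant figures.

ω = 2π·1107/60 = 115.9 rad/s
For an in-line slider-crank, x = r cosθ + √(L² − r² sin²θ), so v = −rω sinθ·[1 + r cosθ/√(L² − r² sin²θ)].
With r = 0.0485 m, L = 0.1874 m, θ = 125.8°: √(L² − r² sin²θ) = 0.18322 m.
v = −0.0485·115.9·0.81106·[1 + 0.0485·-0.58496/0.18322] = -3.854 m/s.
|v| = 3.854 m/s.

3.85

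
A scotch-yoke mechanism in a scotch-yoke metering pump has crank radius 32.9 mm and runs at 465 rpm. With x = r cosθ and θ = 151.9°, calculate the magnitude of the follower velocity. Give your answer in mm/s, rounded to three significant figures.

ω = 48.69 rad/s (from 465 rpm).
x = r cosθ ⇒ ẋ = −rω sinθ.
|v| = rω|sinθ| = 0.0329·48.69·|sin 151.9°| = 0.75459 m/s = 754.59 mm/s.

755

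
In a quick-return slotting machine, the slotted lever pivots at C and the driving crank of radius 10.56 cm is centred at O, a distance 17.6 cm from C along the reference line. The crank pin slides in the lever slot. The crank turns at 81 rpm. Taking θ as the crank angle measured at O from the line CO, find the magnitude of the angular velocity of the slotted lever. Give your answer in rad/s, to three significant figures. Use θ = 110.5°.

1.35

ω = 8.482 rad/s (from 81 rpm).
Crank pin A relative to C: A = (d + r cosθ, r sinθ); lever angle φ = atan2(r sinθ, d + r cosθ).
Differentiating tanφ: φ̇ = rω(d cosθ + r)/(d² + r² + 2dr cosθ).
d² + r² + 2dr cosθ = |CA|² = 0.0291097 m²;  d cosθ + r = +0.043964 m.
|ω_lever| = |0.1056·8.482·+0.043964| / 0.0291097 = 1.3528 rad/s.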